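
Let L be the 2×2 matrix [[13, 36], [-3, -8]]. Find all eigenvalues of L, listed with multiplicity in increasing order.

1, 4

Characteristic polynomial: p(μ) = μ^2 - 5μ + 4 = (μ - 4)(μ - 1).
Roots (with multiplicity): 1, 4.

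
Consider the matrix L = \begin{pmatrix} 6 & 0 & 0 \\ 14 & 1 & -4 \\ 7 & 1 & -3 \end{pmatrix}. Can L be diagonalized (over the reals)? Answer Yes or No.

Characteristic polynomial: p(λ) = λ^3 - 4λ^2 - 11λ - 6 = (λ - 6)(λ + 1)^2.
λ = -1 has algebraic multiplicity 2; rank(L + 1I) = 2, so geometric multiplicity = 1.
Geometric multiplicity < algebraic multiplicity, so L is not diagonalizable.

No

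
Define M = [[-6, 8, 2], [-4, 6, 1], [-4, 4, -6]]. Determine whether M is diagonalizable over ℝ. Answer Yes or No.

No

Characteristic polynomial: p(λ) = λ^3 + 6λ^2 - 32 = (λ - 2)(λ + 4)^2.
λ = -4 has algebraic multiplicity 2; rank(M + 4I) = 2, so geometric multiplicity = 1.
Geometric multiplicity < algebraic multiplicity, so M is not diagonalizable.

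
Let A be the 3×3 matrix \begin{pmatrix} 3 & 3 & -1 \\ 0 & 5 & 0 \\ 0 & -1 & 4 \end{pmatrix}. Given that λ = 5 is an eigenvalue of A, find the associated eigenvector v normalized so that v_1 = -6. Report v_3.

A − 5I = [[-2, 3, -1], [0, 0, 0], [0, -1, -1]].
Solving (A − 5I)v = 0 gives the eigenspace spanned by (-6, -3, 3).
With v_1 = -6, v = (-6, -3, 3), so v_3 = 3.

3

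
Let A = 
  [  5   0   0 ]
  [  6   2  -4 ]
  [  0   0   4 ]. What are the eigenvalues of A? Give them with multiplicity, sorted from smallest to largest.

2, 4, 5

Characteristic polynomial: p(λ) = λ^3 - 11λ^2 + 38λ - 40 = (λ - 5)(λ - 4)(λ - 2).
Roots (with multiplicity): 2, 4, 5.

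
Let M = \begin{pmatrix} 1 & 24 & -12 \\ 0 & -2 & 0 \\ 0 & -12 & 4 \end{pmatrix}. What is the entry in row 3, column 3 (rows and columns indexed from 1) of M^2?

16

Characteristic polynomial: r^3 - 3r^2 - 6r + 8 = (r - 4)(r - 1)(r + 2), so the eigenvalues are -2, 1, 4.
r=1: eigenvector (1, 0, 0).
r=-2: eigenvector (0, 1, 2).
r=4: eigenvector (-4, 0, 1).
P = [[1, 0, -4], [0, 1, 0], [0, 2, 1]], D = diag(1, -2, 4), P⁻¹ = [[1, -8, 4], [0, 1, 0], [0, -2, 1]].
M² = P·diag(1, 4, 16)·P⁻¹ = [[1, 120, -60], [0, 4, 0], [0, -24, 16]].
The requested entry is 16.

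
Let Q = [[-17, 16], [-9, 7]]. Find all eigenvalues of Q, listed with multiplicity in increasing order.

-5, -5

Characteristic polynomial: p(t) = t^2 + 10t + 25 = (t + 5)^2.
Roots (with multiplicity): -5, -5.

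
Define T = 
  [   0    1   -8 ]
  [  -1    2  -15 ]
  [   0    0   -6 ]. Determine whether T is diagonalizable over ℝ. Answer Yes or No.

No

Characteristic polynomial: p(λ) = λ^3 + 4λ^2 - 11λ + 6 = (λ - 1)^2(λ + 6).
λ = 1 has algebraic multiplicity 2; rank(T − 1I) = 2, so geometric multiplicity = 1.
Geometric multiplicity < algebraic multiplicity, so T is not diagonalizable.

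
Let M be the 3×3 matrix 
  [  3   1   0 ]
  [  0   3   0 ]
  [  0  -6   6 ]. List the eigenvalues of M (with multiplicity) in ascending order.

3, 3, 6

Characteristic polynomial: p(s) = s^3 - 12s^2 + 45s - 54 = (s - 6)(s - 3)^2.
Roots (with multiplicity): 3, 3, 6.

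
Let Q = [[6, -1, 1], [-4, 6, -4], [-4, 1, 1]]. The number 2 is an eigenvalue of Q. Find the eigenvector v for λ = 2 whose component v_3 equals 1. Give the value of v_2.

1

Q − 2I = [[4, -1, 1], [-4, 4, -4], [-4, 1, -1]].
Solving (Q − 2I)v = 0 gives the eigenspace spanned by (0, 1, 1).
With v_3 = 1, v = (0, 1, 1), so v_2 = 1.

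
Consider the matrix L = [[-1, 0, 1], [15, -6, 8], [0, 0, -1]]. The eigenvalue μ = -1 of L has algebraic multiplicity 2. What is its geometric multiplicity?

1

L + 1I = [[0, 0, 1], [15, -5, 8], [0, 0, 0]].
This matrix has rank 2, so its null space has dimension 3 − 2 = 1.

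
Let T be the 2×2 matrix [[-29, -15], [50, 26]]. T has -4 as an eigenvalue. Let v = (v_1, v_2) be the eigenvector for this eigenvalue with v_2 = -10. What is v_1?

6

T + 4I = [[-25, -15], [50, 30]].
Solving (T + 4I)v = 0 gives the eigenspace spanned by (6, -10).
With v_2 = -10, v = (6, -10), so v_1 = 6.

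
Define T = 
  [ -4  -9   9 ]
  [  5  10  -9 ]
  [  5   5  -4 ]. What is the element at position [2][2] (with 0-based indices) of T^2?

Characteristic polynomial: λ^3 - 2λ^2 - 19λ + 20 = (λ - 5)(λ - 1)(λ + 4), so the eigenvalues are -4, 1, 5.
λ=-4: eigenvector (1, -1, -1).
λ=1: eigenvector (0, 1, 1).
λ=5: eigenvector (1, -1, 0).
P = [[1, 0, 1], [-1, 1, -1], [-1, 1, 0]], D = diag(-4, 1, 5), P⁻¹ = [[1, 1, -1], [1, 1, 0], [0, -1, 1]].
T² = P·diag(16, 1, 25)·P⁻¹ = [[16, -9, 9], [-15, 10, -9], [-15, -15, 16]].
The requested entry is 16.

16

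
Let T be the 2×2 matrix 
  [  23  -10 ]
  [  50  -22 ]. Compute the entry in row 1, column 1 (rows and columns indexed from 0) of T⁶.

Characteristic polynomial: s^2 - s - 6 = (s - 3)(s + 2), so the eigenvalues are -2, 3.
s=-2: eigenvector (-2, -5).
s=3: eigenvector (-1, -2).
P = [[-2, -1], [-5, -2]], D = diag(-2, 3), P⁻¹ = [[2, -1], [-5, 2]].
T⁶ = P·diag(64, 729)·P⁻¹ = [[3389, -1330], [6650, -2596]].
The requested entry is -2596.

-2596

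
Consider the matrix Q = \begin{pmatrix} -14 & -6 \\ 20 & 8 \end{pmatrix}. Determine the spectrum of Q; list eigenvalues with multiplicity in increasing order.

Characteristic polynomial: p(λ) = λ^2 + 6λ + 8 = (λ + 2)(λ + 4).
Roots (with multiplicity): -4, -2.

-4, -2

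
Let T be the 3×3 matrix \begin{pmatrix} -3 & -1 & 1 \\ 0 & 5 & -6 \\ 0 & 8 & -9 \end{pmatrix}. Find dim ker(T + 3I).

T + 3I = [[0, -1, 1], [0, 8, -6], [0, 8, -6]].
This matrix has rank 2, so its null space has dimension 3 − 2 = 1.

1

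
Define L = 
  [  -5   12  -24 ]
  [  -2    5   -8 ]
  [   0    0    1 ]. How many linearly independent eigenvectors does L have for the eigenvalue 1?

2

L − 1I = [[-6, 12, -24], [-2, 4, -8], [0, 0, 0]].
This matrix has rank 1, so its null space has dimension 3 − 1 = 2.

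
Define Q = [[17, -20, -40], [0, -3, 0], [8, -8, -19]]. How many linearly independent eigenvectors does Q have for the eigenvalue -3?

Q + 3I = [[20, -20, -40], [0, 0, 0], [8, -8, -16]].
This matrix has rank 1, so its null space has dimension 3 − 1 = 2.

2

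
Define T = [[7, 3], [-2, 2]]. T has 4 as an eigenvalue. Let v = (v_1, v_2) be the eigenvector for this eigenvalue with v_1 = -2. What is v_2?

T − 4I = [[3, 3], [-2, -2]].
Solving (T − 4I)v = 0 gives the eigenspace spanned by (-2, 2).
With v_1 = -2, v = (-2, 2), so v_2 = 2.

2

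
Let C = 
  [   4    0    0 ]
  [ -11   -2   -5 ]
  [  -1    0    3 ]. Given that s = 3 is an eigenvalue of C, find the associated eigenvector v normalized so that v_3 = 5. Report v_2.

C − 3I = [[1, 0, 0], [-11, -5, -5], [-1, 0, 0]].
Solving (C − 3I)v = 0 gives the eigenspace spanned by (0, -5, 5).
With v_3 = 5, v = (0, -5, 5), so v_2 = -5.

-5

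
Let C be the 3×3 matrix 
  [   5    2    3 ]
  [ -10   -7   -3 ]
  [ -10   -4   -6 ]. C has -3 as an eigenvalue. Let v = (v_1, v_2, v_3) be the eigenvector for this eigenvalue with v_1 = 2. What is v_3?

-4

C + 3I = [[8, 2, 3], [-10, -4, -3], [-10, -4, -3]].
Solving (C + 3I)v = 0 gives the eigenspace spanned by (2, -2, -4).
With v_1 = 2, v = (2, -2, -4), so v_3 = -4.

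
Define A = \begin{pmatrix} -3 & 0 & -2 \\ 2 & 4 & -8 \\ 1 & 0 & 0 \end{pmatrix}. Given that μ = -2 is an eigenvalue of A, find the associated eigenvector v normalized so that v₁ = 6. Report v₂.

-6

A + 2I = [[-1, 0, -2], [2, 6, -8], [1, 0, 2]].
Solving (A + 2I)v = 0 gives the eigenspace spanned by (6, -6, -3).
With v₁ = 6, v = (6, -6, -3), so v₂ = -6.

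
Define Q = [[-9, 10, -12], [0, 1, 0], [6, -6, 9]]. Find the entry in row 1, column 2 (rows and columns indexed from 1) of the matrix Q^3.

Characteristic polynomial: t^3 - t^2 - 9t + 9 = (t - 3)(t - 1)(t + 3), so the eigenvalues are -3, 1, 3.
t=1: eigenvector (1, 1, 0).
t=-3: eigenvector (-2, 0, 1).
t=3: eigenvector (-1, 0, 1).
P = [[1, -2, -1], [1, 0, 0], [0, 1, 1]], D = diag(1, -3, 3), P⁻¹ = [[0, 1, 0], [-1, 1, -1], [1, -1, 2]].
Q³ = P·diag(1, -27, 27)·P⁻¹ = [[-81, 82, -108], [0, 1, 0], [54, -54, 81]].
The requested entry is 82.

82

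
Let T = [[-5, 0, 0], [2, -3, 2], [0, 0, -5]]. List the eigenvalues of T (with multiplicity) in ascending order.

-5, -5, -3

Characteristic polynomial: p(r) = r^3 + 13r^2 + 55r + 75 = (r + 3)(r + 5)^2.
Roots (with multiplicity): -5, -5, -3.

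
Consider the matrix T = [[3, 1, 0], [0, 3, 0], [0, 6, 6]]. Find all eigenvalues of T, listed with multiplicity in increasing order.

Characteristic polynomial: p(r) = r^3 - 12r^2 + 45r - 54 = (r - 6)(r - 3)^2.
Roots (with multiplicity): 3, 3, 6.

3, 3, 6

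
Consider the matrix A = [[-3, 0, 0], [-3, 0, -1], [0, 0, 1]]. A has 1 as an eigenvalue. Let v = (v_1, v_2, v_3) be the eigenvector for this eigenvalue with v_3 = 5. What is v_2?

A − 1I = [[-4, 0, 0], [-3, -1, -1], [0, 0, 0]].
Solving (A − 1I)v = 0 gives the eigenspace spanned by (0, -5, 5).
With v_3 = 5, v = (0, -5, 5), so v_2 = -5.

-5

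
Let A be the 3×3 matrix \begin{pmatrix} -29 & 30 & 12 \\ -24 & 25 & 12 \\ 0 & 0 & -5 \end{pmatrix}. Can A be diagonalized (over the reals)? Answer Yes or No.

Yes

Characteristic polynomial: p(μ) = μ^3 + 9μ^2 + 15μ - 25 = (μ - 1)(μ + 5)^2.
μ = -5 has algebraic multiplicity 2; rank(A + 5I) = 1, so geometric multiplicity = 2.
Every eigenvalue has geometric = algebraic multiplicity, so A is diagonalizable.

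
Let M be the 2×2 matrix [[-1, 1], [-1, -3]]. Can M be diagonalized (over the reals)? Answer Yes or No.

No

Characteristic polynomial: p(λ) = λ^2 + 4λ + 4 = (λ + 2)^2.
λ = -2 has algebraic multiplicity 2; rank(M + 2I) = 1, so geometric multiplicity = 1.
Geometric multiplicity < algebraic multiplicity, so M is not diagonalizable.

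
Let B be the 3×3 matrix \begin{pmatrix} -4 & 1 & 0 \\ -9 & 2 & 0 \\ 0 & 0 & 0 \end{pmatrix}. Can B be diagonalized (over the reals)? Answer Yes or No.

No

Characteristic polynomial: p(λ) = λ^3 + 2λ^2 + λ = λ(λ + 1)^2.
λ = -1 has algebraic multiplicity 2; rank(B + 1I) = 2, so geometric multiplicity = 1.
Geometric multiplicity < algebraic multiplicity, so B is not diagonalizable.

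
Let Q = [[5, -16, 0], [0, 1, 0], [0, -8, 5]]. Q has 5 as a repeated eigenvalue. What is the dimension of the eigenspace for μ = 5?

Q − 5I = [[0, -16, 0], [0, -4, 0], [0, -8, 0]].
This matrix has rank 1, so its null space has dimension 3 − 1 = 2.

2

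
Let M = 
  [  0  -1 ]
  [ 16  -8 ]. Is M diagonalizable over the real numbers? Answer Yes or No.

Characteristic polynomial: p(μ) = μ^2 + 8μ + 16 = (μ + 4)^2.
μ = -4 has algebraic multiplicity 2; rank(M + 4I) = 1, so geometric multiplicity = 1.
Geometric multiplicity < algebraic multiplicity, so M is not diagonalizable.

No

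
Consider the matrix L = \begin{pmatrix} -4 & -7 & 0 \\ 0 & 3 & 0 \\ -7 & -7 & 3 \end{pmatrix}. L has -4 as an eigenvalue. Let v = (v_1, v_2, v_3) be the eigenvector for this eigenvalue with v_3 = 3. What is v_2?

0

L + 4I = [[0, -7, 0], [0, 7, 0], [-7, -7, 7]].
Solving (L + 4I)v = 0 gives the eigenspace spanned by (3, 0, 3).
With v_3 = 3, v = (3, 0, 3), so v_2 = 0.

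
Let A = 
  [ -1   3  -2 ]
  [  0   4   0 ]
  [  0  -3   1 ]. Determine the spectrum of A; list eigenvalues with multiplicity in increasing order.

Characteristic polynomial: p(r) = r^3 - 4r^2 - r + 4 = (r - 4)(r - 1)(r + 1).
Roots (with multiplicity): -1, 1, 4.

-1, 1, 4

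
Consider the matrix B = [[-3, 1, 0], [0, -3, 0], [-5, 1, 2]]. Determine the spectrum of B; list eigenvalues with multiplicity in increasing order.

Characteristic polynomial: p(λ) = λ^3 + 4λ^2 - 3λ - 18 = (λ - 2)(λ + 3)^2.
Roots (with multiplicity): -3, -3, 2.

-3, -3, 2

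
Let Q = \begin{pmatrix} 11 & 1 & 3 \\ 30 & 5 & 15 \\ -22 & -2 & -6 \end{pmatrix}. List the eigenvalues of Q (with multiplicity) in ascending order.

0, 5, 5

Characteristic polynomial: p(r) = r^3 - 10r^2 + 25r = r(r - 5)^2.
Roots (with multiplicity): 0, 5, 5.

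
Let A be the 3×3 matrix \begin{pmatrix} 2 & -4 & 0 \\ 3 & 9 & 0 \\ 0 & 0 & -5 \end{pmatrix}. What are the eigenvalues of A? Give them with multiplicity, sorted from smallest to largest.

Characteristic polynomial: p(μ) = μ^3 - 6μ^2 - 25μ + 150 = (μ - 6)(μ - 5)(μ + 5).
Roots (with multiplicity): -5, 5, 6.

-5, 5, 6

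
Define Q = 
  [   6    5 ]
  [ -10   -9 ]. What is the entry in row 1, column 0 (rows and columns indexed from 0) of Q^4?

510

Characteristic polynomial: s^2 + 3s - 4 = (s - 1)(s + 4), so the eigenvalues are -4, 1.
s=-4: eigenvector (1, -2).
s=1: eigenvector (1, -1).
P = [[1, 1], [-2, -1]], D = diag(-4, 1), P⁻¹ = [[-1, -1], [2, 1]].
Q⁴ = P·diag(256, 1)·P⁻¹ = [[-254, -255], [510, 511]].
The requested entry is 510.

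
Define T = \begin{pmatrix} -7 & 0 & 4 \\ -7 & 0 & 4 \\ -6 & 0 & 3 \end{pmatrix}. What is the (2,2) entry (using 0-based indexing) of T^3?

Characteristic polynomial: μ^3 + 4μ^2 + 3μ = μ(μ + 1)(μ + 3), so the eigenvalues are -3, -1, 0.
μ=-1: eigenvector (2, 2, 3).
μ=0: eigenvector (0, 1, 0).
μ=-3: eigenvector (1, 1, 1).
P = [[2, 0, 1], [2, 1, 1], [3, 0, 1]], D = diag(-1, 0, -3), P⁻¹ = [[-1, 0, 1], [-1, 1, 0], [3, 0, -2]].
T³ = P·diag(-1, 0, -27)·P⁻¹ = [[-79, 0, 52], [-79, 0, 52], [-78, 0, 51]].
The requested entry is 51.

51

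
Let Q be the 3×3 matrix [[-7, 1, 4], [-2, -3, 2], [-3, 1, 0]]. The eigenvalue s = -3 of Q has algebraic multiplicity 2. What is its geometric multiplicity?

Q + 3I = [[-4, 1, 4], [-2, 0, 2], [-3, 1, 3]].
This matrix has rank 2, so its null space has dimension 3 − 2 = 1.

1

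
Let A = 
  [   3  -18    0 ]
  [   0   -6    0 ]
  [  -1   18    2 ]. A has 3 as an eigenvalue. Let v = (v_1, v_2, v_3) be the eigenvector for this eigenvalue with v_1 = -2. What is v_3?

A − 3I = [[0, -18, 0], [0, -9, 0], [-1, 18, -1]].
Solving (A − 3I)v = 0 gives the eigenspace spanned by (-2, 0, 2).
With v_1 = -2, v = (-2, 0, 2), so v_3 = 2.

2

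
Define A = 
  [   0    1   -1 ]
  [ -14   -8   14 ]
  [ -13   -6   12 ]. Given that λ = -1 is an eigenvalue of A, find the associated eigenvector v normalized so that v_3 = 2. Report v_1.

A + 1I = [[1, 1, -1], [-14, -7, 14], [-13, -6, 13]].
Solving (A + 1I)v = 0 gives the eigenspace spanned by (2, 0, 2).
With v_3 = 2, v = (2, 0, 2), so v_1 = 2.

2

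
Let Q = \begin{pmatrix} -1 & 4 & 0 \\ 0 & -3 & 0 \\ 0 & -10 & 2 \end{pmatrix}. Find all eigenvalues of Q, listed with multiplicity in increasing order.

-3, -1, 2

Characteristic polynomial: p(s) = s^3 + 2s^2 - 5s - 6 = (s - 2)(s + 1)(s + 3).
Roots (with multiplicity): -3, -1, 2.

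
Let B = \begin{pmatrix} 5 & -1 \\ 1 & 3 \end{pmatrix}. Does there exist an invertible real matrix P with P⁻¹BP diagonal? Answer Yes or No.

Characteristic polynomial: p(t) = t^2 - 8t + 16 = (t - 4)^2.
t = 4 has algebraic multiplicity 2; rank(B − 4I) = 1, so geometric multiplicity = 1.
Geometric multiplicity < algebraic multiplicity, so B is not diagonalizable.

No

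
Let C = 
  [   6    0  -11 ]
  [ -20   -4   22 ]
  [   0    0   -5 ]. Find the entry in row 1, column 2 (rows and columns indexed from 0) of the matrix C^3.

682

Characteristic polynomial: λ^3 + 3λ^2 - 34λ - 120 = (λ - 6)(λ + 4)(λ + 5), so the eigenvalues are -5, -4, 6.
λ=6: eigenvector (1, -2, 0).
λ=-4: eigenvector (0, 1, 0).
λ=-5: eigenvector (1, -2, 1).
P = [[1, 0, 1], [-2, 1, -2], [0, 0, 1]], D = diag(6, -4, -5), P⁻¹ = [[1, 0, -1], [2, 1, 0], [0, 0, 1]].
C³ = P·diag(216, -64, -125)·P⁻¹ = [[216, 0, -341], [-560, -64, 682], [0, 0, -125]].
The requested entry is 682.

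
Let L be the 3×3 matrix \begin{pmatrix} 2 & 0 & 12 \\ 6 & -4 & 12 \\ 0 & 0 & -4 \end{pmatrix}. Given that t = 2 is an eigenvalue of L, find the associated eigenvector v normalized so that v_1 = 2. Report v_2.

L − 2I = [[0, 0, 12], [6, -6, 12], [0, 0, -6]].
Solving (L − 2I)v = 0 gives the eigenspace spanned by (2, 2, 0).
With v_1 = 2, v = (2, 2, 0), so v_2 = 2.

2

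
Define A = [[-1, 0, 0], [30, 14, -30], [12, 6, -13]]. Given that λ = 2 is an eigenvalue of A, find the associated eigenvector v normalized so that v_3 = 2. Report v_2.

5

A − 2I = [[-3, 0, 0], [30, 12, -30], [12, 6, -15]].
Solving (A − 2I)v = 0 gives the eigenspace spanned by (0, 5, 2).
With v_3 = 2, v = (0, 5, 2), so v_2 = 5.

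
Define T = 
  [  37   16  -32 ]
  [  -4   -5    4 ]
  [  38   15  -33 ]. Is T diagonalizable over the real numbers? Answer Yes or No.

No

Characteristic polynomial: p(r) = r^3 + r^2 - 21r - 45 = (r - 5)(r + 3)^2.
r = -3 has algebraic multiplicity 2; rank(T + 3I) = 2, so geometric multiplicity = 1.
Geometric multiplicity < algebraic multiplicity, so T is not diagonalizable.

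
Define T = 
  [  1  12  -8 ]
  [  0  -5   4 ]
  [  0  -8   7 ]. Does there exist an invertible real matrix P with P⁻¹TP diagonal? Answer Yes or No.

Yes

Characteristic polynomial: p(r) = r^3 - 3r^2 - r + 3 = (r - 3)(r - 1)(r + 1).
All 3 eigenvalues are distinct, so T is diagonalizable.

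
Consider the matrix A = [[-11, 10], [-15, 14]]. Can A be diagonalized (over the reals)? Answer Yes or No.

Characteristic polynomial: p(μ) = μ^2 - 3μ - 4 = (μ - 4)(μ + 1).
All 2 eigenvalues are distinct, so A is diagonalizable.

Yes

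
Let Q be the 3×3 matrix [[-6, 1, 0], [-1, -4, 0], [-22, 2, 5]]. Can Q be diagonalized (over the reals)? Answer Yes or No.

Characteristic polynomial: p(t) = t^3 + 5t^2 - 25t - 125 = (t - 5)(t + 5)^2.
t = -5 has algebraic multiplicity 2; rank(Q + 5I) = 2, so geometric multiplicity = 1.
Geometric multiplicity < algebraic multiplicity, so Q is not diagonalizable.

No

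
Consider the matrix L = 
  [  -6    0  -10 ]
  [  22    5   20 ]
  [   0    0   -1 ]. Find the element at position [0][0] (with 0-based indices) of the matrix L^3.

-216

Characteristic polynomial: λ^3 + 2λ^2 - 29λ - 30 = (λ - 5)(λ + 1)(λ + 6), so the eigenvalues are -6, -1, 5.
λ=-6: eigenvector (1, -2, 0).
λ=-1: eigenvector (-2, 4, 1).
λ=5: eigenvector (0, 1, 0).
P = [[1, -2, 0], [-2, 4, 1], [0, 1, 0]], D = diag(-6, -1, 5), P⁻¹ = [[1, 0, 2], [0, 0, 1], [2, 1, 0]].
L³ = P·diag(-216, -1, 125)·P⁻¹ = [[-216, 0, -430], [682, 125, 860], [0, 0, -1]].
The requested entry is -216.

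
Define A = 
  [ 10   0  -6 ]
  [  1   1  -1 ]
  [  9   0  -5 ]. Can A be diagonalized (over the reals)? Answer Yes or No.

No

Characteristic polynomial: p(μ) = μ^3 - 6μ^2 + 9μ - 4 = (μ - 4)(μ - 1)^2.
μ = 1 has algebraic multiplicity 2; rank(A − 1I) = 2, so geometric multiplicity = 1.
Geometric multiplicity < algebraic multiplicity, so A is not diagonalizable.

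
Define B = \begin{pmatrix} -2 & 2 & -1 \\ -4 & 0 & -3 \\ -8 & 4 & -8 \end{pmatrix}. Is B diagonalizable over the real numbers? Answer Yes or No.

No

Characteristic polynomial: p(r) = r^3 + 10r^2 + 28r + 24 = (r + 2)^2(r + 6).
r = -2 has algebraic multiplicity 2; rank(B + 2I) = 2, so geometric multiplicity = 1.
Geometric multiplicity < algebraic multiplicity, so B is not diagonalizable.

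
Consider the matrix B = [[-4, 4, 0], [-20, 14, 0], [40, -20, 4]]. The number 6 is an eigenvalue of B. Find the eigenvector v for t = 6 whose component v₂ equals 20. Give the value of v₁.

B − 6I = [[-10, 4, 0], [-20, 8, 0], [40, -20, -2]].
Solving (B − 6I)v = 0 gives the eigenspace spanned by (8, 20, -40).
With v₂ = 20, v = (8, 20, -40), so v₁ = 8.

8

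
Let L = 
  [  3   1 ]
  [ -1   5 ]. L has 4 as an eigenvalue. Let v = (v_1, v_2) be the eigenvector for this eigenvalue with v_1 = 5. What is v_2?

L − 4I = [[-1, 1], [-1, 1]].
Solving (L − 4I)v = 0 gives the eigenspace spanned by (5, 5).
With v_1 = 5, v = (5, 5), so v_2 = 5.

5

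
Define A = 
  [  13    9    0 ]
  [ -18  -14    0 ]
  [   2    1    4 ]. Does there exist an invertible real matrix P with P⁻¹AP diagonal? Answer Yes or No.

No

Characteristic polynomial: p(μ) = μ^3 - 3μ^2 - 24μ + 80 = (μ - 4)^2(μ + 5).
μ = 4 has algebraic multiplicity 2; rank(A − 4I) = 2, so geometric multiplicity = 1.
Geometric multiplicity < algebraic multiplicity, so A is not diagonalizable.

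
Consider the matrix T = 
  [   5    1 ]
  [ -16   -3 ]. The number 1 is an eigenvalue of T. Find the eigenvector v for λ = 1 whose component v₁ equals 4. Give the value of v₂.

-16

T − 1I = [[4, 1], [-16, -4]].
Solving (T − 1I)v = 0 gives the eigenspace spanned by (4, -16).
With v₁ = 4, v = (4, -16), so v₂ = -16.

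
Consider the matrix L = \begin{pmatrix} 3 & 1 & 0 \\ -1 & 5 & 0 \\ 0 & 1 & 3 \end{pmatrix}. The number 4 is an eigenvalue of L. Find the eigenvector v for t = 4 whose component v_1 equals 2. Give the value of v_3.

2

L − 4I = [[-1, 1, 0], [-1, 1, 0], [0, 1, -1]].
Solving (L − 4I)v = 0 gives the eigenspace spanned by (2, 2, 2).
With v_1 = 2, v = (2, 2, 2), so v_3 = 2.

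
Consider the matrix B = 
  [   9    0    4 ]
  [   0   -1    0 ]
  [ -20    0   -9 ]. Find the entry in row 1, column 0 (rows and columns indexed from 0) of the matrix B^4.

0

Characteristic polynomial: s^3 + s^2 - s - 1 = (s - 1)(s + 1)^2, so the eigenvalues are -1, -1, 1.
s=1: eigenvector (1, 0, -2).
s=-1: eigenvector (-2, 0, 5).
s=-1: eigenvector (0, 1, 0).
P = [[1, -2, 0], [0, 0, 1], [-2, 5, 0]], D = diag(1, -1, -1), P⁻¹ = [[5, 0, 2], [2, 0, 1], [0, 1, 0]].
B⁴ = P·diag(1, 1, 1)·P⁻¹ = [[1, 0, 0], [0, 1, 0], [0, 0, 1]].
The requested entry is 0.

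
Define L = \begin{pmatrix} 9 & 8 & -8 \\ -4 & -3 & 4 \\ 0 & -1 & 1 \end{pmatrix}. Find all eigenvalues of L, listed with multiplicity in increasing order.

1, 3, 3

Characteristic polynomial: p(s) = s^3 - 7s^2 + 15s - 9 = (s - 3)^2(s - 1).
Roots (with multiplicity): 1, 3, 3.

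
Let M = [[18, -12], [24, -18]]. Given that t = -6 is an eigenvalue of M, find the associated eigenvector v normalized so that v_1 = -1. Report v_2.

-2

M + 6I = [[24, -12], [24, -12]].
Solving (M + 6I)v = 0 gives the eigenspace spanned by (-1, -2).
With v_1 = -1, v = (-1, -2), so v_2 = -2.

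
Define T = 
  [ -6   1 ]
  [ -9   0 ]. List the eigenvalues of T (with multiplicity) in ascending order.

Characteristic polynomial: p(λ) = λ^2 + 6λ + 9 = (λ + 3)^2.
Roots (with multiplicity): -3, -3.

-3, -3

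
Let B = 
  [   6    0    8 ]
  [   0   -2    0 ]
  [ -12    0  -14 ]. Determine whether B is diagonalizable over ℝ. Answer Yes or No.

Characteristic polynomial: p(r) = r^3 + 10r^2 + 28r + 24 = (r + 2)^2(r + 6).
r = -2 has algebraic multiplicity 2; rank(B + 2I) = 1, so geometric multiplicity = 2.
Every eigenvalue has geometric = algebraic multiplicity, so B is diagonalizable.

Yes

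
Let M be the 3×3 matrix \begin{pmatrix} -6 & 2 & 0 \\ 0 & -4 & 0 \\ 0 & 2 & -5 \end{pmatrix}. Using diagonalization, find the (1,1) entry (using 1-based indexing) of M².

Characteristic polynomial: s^3 + 15s^2 + 74s + 120 = (s + 4)(s + 5)(s + 6), so the eigenvalues are -6, -5, -4.
s=-6: eigenvector (1, 0, 0).
s=-5: eigenvector (0, 0, 1).
s=-4: eigenvector (1, 1, 2).
P = [[1, 0, 1], [0, 0, 1], [0, 1, 2]], D = diag(-6, -5, -4), P⁻¹ = [[1, -1, 0], [0, -2, 1], [0, 1, 0]].
M² = P·diag(36, 25, 16)·P⁻¹ = [[36, -20, 0], [0, 16, 0], [0, -18, 25]].
The requested entry is 36.

36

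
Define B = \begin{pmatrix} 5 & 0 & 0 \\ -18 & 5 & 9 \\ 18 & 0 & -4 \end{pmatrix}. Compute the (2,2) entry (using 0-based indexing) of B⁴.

256

Characteristic polynomial: μ^3 - 6μ^2 - 15μ + 100 = (μ - 5)^2(μ + 4), so the eigenvalues are -4, 5, 5.
μ=5: eigenvector (1, 0, 2).
μ=5: eigenvector (0, 1, 0).
μ=-4: eigenvector (0, -1, 1).
P = [[1, 0, 0], [0, 1, -1], [2, 0, 1]], D = diag(5, 5, -4), P⁻¹ = [[1, 0, 0], [-2, 1, 1], [-2, 0, 1]].
B⁴ = P·diag(625, 625, 256)·P⁻¹ = [[625, 0, 0], [-738, 625, 369], [738, 0, 256]].
The requested entry is 256.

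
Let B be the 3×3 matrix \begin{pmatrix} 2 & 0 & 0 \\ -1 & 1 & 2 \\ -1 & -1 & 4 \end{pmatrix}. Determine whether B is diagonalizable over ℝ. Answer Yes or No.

Yes

Characteristic polynomial: p(r) = r^3 - 7r^2 + 16r - 12 = (r - 3)(r - 2)^2.
r = 2 has algebraic multiplicity 2; rank(B − 2I) = 1, so geometric multiplicity = 2.
Every eigenvalue has geometric = algebraic multiplicity, so B is diagonalizable.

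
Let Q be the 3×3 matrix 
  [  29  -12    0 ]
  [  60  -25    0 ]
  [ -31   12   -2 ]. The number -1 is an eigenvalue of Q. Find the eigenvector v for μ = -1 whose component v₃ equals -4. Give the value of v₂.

Q + 1I = [[30, -12, 0], [60, -24, 0], [-31, 12, -1]].
Solving (Q + 1I)v = 0 gives the eigenspace spanned by (4, 10, -4).
With v₃ = -4, v = (4, 10, -4), so v₂ = 10.

10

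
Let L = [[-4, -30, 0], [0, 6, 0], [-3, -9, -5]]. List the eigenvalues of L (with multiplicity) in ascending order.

-5, -4, 6

Characteristic polynomial: p(μ) = μ^3 + 3μ^2 - 34μ - 120 = (μ - 6)(μ + 4)(μ + 5).
Roots (with multiplicity): -5, -4, 6.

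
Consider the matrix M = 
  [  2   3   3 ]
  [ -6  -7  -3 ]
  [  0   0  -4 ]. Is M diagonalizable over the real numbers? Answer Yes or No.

Characteristic polynomial: p(s) = s^3 + 9s^2 + 24s + 16 = (s + 1)(s + 4)^2.
s = -4 has algebraic multiplicity 2; rank(M + 4I) = 1, so geometric multiplicity = 2.
Every eigenvalue has geometric = algebraic multiplicity, so M is diagonalizable.

Yes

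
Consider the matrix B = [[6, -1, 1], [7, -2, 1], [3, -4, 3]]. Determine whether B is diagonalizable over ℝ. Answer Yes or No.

Characteristic polynomial: p(μ) = μ^3 - 7μ^2 + 8μ + 16 = (μ - 4)^2(μ + 1).
μ = 4 has algebraic multiplicity 2; rank(B − 4I) = 2, so geometric multiplicity = 1.
Geometric multiplicity < algebraic multiplicity, so B is not diagonalizable.

No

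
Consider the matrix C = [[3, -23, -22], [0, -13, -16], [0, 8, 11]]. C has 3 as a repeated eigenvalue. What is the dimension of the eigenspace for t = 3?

1

C − 3I = [[0, -23, -22], [0, -16, -16], [0, 8, 8]].
This matrix has rank 2, so its null space has dimension 3 − 2 = 1.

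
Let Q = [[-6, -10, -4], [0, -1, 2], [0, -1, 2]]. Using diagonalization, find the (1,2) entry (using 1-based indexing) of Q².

Characteristic polynomial: r^3 + 5r^2 - 6r = r(r - 1)(r + 6), so the eigenvalues are -6, 0, 1.
r=-6: eigenvector (1, 0, 0).
r=1: eigenvector (-2, 1, 1).
r=0: eigenvector (4, -2, -1).
P = [[1, -2, 4], [0, 1, -2], [0, 1, -1]], D = diag(-6, 1, 0), P⁻¹ = [[1, 2, 0], [0, -1, 2], [0, -1, 1]].
Q² = P·diag(36, 1, 0)·P⁻¹ = [[36, 74, -4], [0, -1, 2], [0, -1, 2]].
The requested entry is 74.

74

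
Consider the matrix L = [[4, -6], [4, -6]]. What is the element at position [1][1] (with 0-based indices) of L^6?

192

Characteristic polynomial: s^2 + 2s = s(s + 2), so the eigenvalues are -2, 0.
s=-2: eigenvector (1, 1).
s=0: eigenvector (3, 2).
P = [[1, 3], [1, 2]], D = diag(-2, 0), P⁻¹ = [[-2, 3], [1, -1]].
L⁶ = P·diag(64, 0)·P⁻¹ = [[-128, 192], [-128, 192]].
The requested entry is 192.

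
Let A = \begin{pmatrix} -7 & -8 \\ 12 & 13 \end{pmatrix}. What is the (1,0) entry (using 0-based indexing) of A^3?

Characteristic polynomial: λ^2 - 6λ + 5 = (λ - 5)(λ - 1), so the eigenvalues are 1, 5.
λ=5: eigenvector (-2, 3).
λ=1: eigenvector (-1, 1).
P = [[-2, -1], [3, 1]], D = diag(5, 1), P⁻¹ = [[1, 1], [-3, -2]].
A³ = P·diag(125, 1)·P⁻¹ = [[-247, -248], [372, 373]].
The requested entry is 372.

372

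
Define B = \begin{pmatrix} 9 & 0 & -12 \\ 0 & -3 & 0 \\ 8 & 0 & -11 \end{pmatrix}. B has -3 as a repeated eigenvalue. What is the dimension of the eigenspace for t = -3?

2

B + 3I = [[12, 0, -12], [0, 0, 0], [8, 0, -8]].
This matrix has rank 1, so its null space has dimension 3 − 1 = 2.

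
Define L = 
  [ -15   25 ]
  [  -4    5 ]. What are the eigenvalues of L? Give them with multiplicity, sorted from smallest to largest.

Characteristic polynomial: p(μ) = μ^2 + 10μ + 25 = (μ + 5)^2.
Roots (with multiplicity): -5, -5.

-5, -5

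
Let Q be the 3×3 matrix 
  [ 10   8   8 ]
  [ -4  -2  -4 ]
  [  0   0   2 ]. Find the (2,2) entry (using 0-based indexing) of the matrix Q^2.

Characteristic polynomial: s^3 - 10s^2 + 28s - 24 = (s - 6)(s - 2)^2, so the eigenvalues are 2, 2, 6.
s=6: eigenvector (2, -1, 0).
s=2: eigenvector (-1, 1, 0).
s=2: eigenvector (-1, 0, 1).
P = [[2, -1, -1], [-1, 1, 0], [0, 0, 1]], D = diag(6, 2, 2), P⁻¹ = [[1, 1, 1], [1, 2, 1], [0, 0, 1]].
Q² = P·diag(36, 4, 4)·P⁻¹ = [[68, 64, 64], [-32, -28, -32], [0, 0, 4]].
The requested entry is 4.

4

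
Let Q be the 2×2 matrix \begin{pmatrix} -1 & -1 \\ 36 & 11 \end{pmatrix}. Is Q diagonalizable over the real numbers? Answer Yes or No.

Characteristic polynomial: p(λ) = λ^2 - 10λ + 25 = (λ - 5)^2.
λ = 5 has algebraic multiplicity 2; rank(Q − 5I) = 1, so geometric multiplicity = 1.
Geometric multiplicity < algebraic multiplicity, so Q is not diagonalizable.

No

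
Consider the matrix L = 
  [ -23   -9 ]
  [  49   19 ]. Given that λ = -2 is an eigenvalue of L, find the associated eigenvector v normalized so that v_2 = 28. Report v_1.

-12

L + 2I = [[-21, -9], [49, 21]].
Solving (L + 2I)v = 0 gives the eigenspace spanned by (-12, 28).
With v_2 = 28, v = (-12, 28), so v_1 = -12.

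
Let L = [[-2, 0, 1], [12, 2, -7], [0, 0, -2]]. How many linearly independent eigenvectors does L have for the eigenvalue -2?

L + 2I = [[0, 0, 1], [12, 4, -7], [0, 0, 0]].
This matrix has rank 2, so its null space has dimension 3 − 2 = 1.

1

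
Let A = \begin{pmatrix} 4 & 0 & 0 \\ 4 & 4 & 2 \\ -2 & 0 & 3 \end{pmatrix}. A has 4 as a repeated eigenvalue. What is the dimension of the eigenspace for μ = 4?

2

A − 4I = [[0, 0, 0], [4, 0, 2], [-2, 0, -1]].
This matrix has rank 1, so its null space has dimension 3 − 1 = 2.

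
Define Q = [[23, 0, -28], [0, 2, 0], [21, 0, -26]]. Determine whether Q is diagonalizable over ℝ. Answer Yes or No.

Yes

Characteristic polynomial: p(s) = s^3 + s^2 - 16s + 20 = (s - 2)^2(s + 5).
s = 2 has algebraic multiplicity 2; rank(Q − 2I) = 1, so geometric multiplicity = 2.
Every eigenvalue has geometric = algebraic multiplicity, so Q is diagonalizable.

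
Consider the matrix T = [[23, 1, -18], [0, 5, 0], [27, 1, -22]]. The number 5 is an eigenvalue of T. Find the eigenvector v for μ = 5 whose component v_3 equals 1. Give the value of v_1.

1

T − 5I = [[18, 1, -18], [0, 0, 0], [27, 1, -27]].
Solving (T − 5I)v = 0 gives the eigenspace spanned by (1, 0, 1).
With v_3 = 1, v = (1, 0, 1), so v_1 = 1.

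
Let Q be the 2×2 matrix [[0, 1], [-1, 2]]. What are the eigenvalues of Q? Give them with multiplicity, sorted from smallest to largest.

Characteristic polynomial: p(s) = s^2 - 2s + 1 = (s - 1)^2.
Roots (with multiplicity): 1, 1.

1, 1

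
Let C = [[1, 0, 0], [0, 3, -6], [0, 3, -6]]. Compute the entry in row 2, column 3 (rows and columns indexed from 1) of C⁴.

Characteristic polynomial: t^3 + 2t^2 - 3t = t(t - 1)(t + 3), so the eigenvalues are -3, 0, 1.
t=1: eigenvector (1, 0, 0).
t=-3: eigenvector (0, -1, -1).
t=0: eigenvector (0, 2, 1).
P = [[1, 0, 0], [0, -1, 2], [0, -1, 1]], D = diag(1, -3, 0), P⁻¹ = [[1, 0, 0], [0, 1, -2], [0, 1, -1]].
C⁴ = P·diag(1, 81, 0)·P⁻¹ = [[1, 0, 0], [0, -81, 162], [0, -81, 162]].
The requested entry is 162.

162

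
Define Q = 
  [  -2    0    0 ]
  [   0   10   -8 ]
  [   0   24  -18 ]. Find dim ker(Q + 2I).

2

Q + 2I = [[0, 0, 0], [0, 12, -8], [0, 24, -16]].
This matrix has rank 1, so its null space has dimension 3 − 1 = 2.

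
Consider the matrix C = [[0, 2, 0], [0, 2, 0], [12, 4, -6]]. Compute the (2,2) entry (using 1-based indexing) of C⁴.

Characteristic polynomial: r^3 + 4r^2 - 12r = r(r - 2)(r + 6), so the eigenvalues are -6, 0, 2.
r=-6: eigenvector (0, 0, 1).
r=2: eigenvector (1, 1, 2).
r=0: eigenvector (1, 0, 2).
P = [[0, 1, 1], [0, 1, 0], [1, 2, 2]], D = diag(-6, 2, 0), P⁻¹ = [[-2, 0, 1], [0, 1, 0], [1, -1, 0]].
C⁴ = P·diag(1296, 16, 0)·P⁻¹ = [[0, 16, 0], [0, 16, 0], [-2592, 32, 1296]].
The requested entry is 16.

16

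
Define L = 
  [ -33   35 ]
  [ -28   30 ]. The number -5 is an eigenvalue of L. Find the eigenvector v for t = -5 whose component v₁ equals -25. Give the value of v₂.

L + 5I = [[-28, 35], [-28, 35]].
Solving (L + 5I)v = 0 gives the eigenspace spanned by (-25, -20).
With v₁ = -25, v = (-25, -20), so v₂ = -20.

-20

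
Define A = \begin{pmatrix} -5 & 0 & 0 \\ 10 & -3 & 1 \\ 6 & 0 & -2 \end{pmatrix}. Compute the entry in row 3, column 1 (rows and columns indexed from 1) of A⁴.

-1218

Characteristic polynomial: μ^3 + 10μ^2 + 31μ + 30 = (μ + 2)(μ + 3)(μ + 5), so the eigenvalues are -5, -3, -2.
μ=-5: eigenvector (1, -4, -2).
μ=-3: eigenvector (0, 1, 0).
μ=-2: eigenvector (0, 1, 1).
P = [[1, 0, 0], [-4, 1, 1], [-2, 0, 1]], D = diag(-5, -3, -2), P⁻¹ = [[1, 0, 0], [2, 1, -1], [2, 0, 1]].
A⁴ = P·diag(625, 81, 16)·P⁻¹ = [[625, 0, 0], [-2306, 81, -65], [-1218, 0, 16]].
The requested entry is -1218.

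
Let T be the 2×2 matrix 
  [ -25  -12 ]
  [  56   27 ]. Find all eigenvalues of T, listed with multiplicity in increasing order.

-1, 3

Characteristic polynomial: p(λ) = λ^2 - 2λ - 3 = (λ - 3)(λ + 1).
Roots (with multiplicity): -1, 3.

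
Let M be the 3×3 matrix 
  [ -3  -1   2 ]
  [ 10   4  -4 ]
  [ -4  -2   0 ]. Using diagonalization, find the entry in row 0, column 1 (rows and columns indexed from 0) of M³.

-7

Characteristic polynomial: λ^3 - λ^2 - 2λ = λ(λ - 2)(λ + 1), so the eigenvalues are -1, 0, 2.
λ=-1: eigenvector (1, -2, 0).
λ=2: eigenvector (-1, 3, -1).
λ=0: eigenvector (2, -4, 1).
P = [[1, -1, 2], [-2, 3, -4], [0, -1, 1]], D = diag(-1, 2, 0), P⁻¹ = [[-1, -1, -2], [2, 1, 0], [2, 1, 1]].
M³ = P·diag(-1, 8, 0)·P⁻¹ = [[-15, -7, 2], [46, 22, -4], [-16, -8, 0]].
The requested entry is -7.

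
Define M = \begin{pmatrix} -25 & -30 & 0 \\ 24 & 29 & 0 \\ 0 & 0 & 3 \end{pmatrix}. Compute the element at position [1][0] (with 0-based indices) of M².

96

Characteristic polynomial: λ^3 - 7λ^2 + 7λ + 15 = (λ - 5)(λ - 3)(λ + 1), so the eigenvalues are -1, 3, 5.
λ=5: eigenvector (-1, 1, 0).
λ=-1: eigenvector (5, -4, 0).
λ=3: eigenvector (0, 0, 1).
P = [[-1, 5, 0], [1, -4, 0], [0, 0, 1]], D = diag(5, -1, 3), P⁻¹ = [[4, 5, 0], [1, 1, 0], [0, 0, 1]].
M² = P·diag(25, 1, 9)·P⁻¹ = [[-95, -120, 0], [96, 121, 0], [0, 0, 9]].
The requested entry is 96.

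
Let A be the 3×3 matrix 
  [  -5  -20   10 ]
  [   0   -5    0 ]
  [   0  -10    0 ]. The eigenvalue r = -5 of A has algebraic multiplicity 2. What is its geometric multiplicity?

2

A + 5I = [[0, -20, 10], [0, 0, 0], [0, -10, 5]].
This matrix has rank 1, so its null space has dimension 3 − 1 = 2.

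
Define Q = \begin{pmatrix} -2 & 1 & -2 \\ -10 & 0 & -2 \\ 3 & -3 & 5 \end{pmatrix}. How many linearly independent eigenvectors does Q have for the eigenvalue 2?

1

Q − 2I = [[-4, 1, -2], [-10, -2, -2], [3, -3, 3]].
This matrix has rank 2, so its null space has dimension 3 − 2 = 1.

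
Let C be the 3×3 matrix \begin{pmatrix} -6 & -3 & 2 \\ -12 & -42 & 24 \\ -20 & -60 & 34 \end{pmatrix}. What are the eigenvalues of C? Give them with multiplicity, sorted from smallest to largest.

-6, -4, -4

Characteristic polynomial: p(λ) = λ^3 + 14λ^2 + 64λ + 96 = (λ + 4)^2(λ + 6).
Roots (with multiplicity): -6, -4, -4.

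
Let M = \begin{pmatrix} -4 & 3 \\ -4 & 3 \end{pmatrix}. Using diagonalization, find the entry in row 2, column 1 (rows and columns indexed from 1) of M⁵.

Characteristic polynomial: r^2 + r = r(r + 1), so the eigenvalues are -1, 0.
r=-1: eigenvector (1, 1).
r=0: eigenvector (3, 4).
P = [[1, 3], [1, 4]], D = diag(-1, 0), P⁻¹ = [[4, -3], [-1, 1]].
M⁵ = P·diag(-1, 0)·P⁻¹ = [[-4, 3], [-4, 3]].
The requested entry is -4.

-4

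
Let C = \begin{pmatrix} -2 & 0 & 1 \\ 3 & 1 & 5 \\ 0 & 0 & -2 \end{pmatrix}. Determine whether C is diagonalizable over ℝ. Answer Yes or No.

No

Characteristic polynomial: p(λ) = λ^3 + 3λ^2 - 4 = (λ - 1)(λ + 2)^2.
λ = -2 has algebraic multiplicity 2; rank(C + 2I) = 2, so geometric multiplicity = 1.
Geometric multiplicity < algebraic multiplicity, so C is not diagonalizable.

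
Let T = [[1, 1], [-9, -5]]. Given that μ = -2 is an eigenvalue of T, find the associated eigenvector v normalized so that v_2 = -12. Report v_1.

4

T + 2I = [[3, 1], [-9, -3]].
Solving (T + 2I)v = 0 gives the eigenspace spanned by (4, -12).
With v_2 = -12, v = (4, -12), so v_1 = 4.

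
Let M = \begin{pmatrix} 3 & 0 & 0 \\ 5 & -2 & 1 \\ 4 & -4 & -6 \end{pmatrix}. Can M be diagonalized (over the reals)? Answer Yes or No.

Characteristic polynomial: p(r) = r^3 + 5r^2 - 8r - 48 = (r - 3)(r + 4)^2.
r = -4 has algebraic multiplicity 2; rank(M + 4I) = 2, so geometric multiplicity = 1.
Geometric multiplicity < algebraic multiplicity, so M is not diagonalizable.

No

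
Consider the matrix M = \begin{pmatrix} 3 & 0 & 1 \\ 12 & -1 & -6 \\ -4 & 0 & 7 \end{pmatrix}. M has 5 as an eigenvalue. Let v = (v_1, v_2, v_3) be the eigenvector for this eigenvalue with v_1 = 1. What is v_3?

M − 5I = [[-2, 0, 1], [12, -6, -6], [-4, 0, 2]].
Solving (M − 5I)v = 0 gives the eigenspace spanned by (1, 0, 2).
With v_1 = 1, v = (1, 0, 2), so v_3 = 2.

2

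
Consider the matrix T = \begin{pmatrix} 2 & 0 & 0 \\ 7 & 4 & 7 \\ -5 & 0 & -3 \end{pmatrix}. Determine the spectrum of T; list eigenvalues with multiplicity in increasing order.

-3, 2, 4

Characteristic polynomial: p(λ) = λ^3 - 3λ^2 - 10λ + 24 = (λ - 4)(λ - 2)(λ + 3).
Roots (with multiplicity): -3, 2, 4.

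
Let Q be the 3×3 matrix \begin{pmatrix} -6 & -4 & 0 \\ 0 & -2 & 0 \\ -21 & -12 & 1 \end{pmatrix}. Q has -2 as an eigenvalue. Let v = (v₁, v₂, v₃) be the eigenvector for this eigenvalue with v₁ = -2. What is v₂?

2

Q + 2I = [[-4, -4, 0], [0, 0, 0], [-21, -12, 3]].
Solving (Q + 2I)v = 0 gives the eigenspace spanned by (-2, 2, -6).
With v₁ = -2, v = (-2, 2, -6), so v₂ = 2.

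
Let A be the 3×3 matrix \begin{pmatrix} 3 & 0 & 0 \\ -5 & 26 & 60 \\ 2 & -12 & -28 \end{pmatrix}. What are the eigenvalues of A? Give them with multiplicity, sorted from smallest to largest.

Characteristic polynomial: p(μ) = μ^3 - μ^2 - 14μ + 24 = (μ - 3)(μ - 2)(μ + 4).
Roots (with multiplicity): -4, 2, 3.

-4, 2, 3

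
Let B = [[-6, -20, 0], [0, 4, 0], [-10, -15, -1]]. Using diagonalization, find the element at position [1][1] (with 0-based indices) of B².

16

Characteristic polynomial: μ^3 + 3μ^2 - 22μ - 24 = (μ - 4)(μ + 1)(μ + 6), so the eigenvalues are -6, -1, 4.
μ=-6: eigenvector (1, 0, 2).
μ=4: eigenvector (-2, 1, 1).
μ=-1: eigenvector (0, 0, 1).
P = [[1, -2, 0], [0, 1, 0], [2, 1, 1]], D = diag(-6, 4, -1), P⁻¹ = [[1, 2, 0], [0, 1, 0], [-2, -5, 1]].
B² = P·diag(36, 16, 1)·P⁻¹ = [[36, 40, 0], [0, 16, 0], [70, 155, 1]].
The requested entry is 16.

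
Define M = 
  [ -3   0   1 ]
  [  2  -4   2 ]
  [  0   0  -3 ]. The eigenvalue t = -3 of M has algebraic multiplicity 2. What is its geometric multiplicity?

M + 3I = [[0, 0, 1], [2, -1, 2], [0, 0, 0]].
This matrix has rank 2, so its null space has dimension 3 − 2 = 1.

1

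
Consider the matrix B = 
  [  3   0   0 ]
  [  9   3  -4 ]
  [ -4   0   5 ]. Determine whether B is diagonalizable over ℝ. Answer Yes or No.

Characteristic polynomial: p(r) = r^3 - 11r^2 + 39r - 45 = (r - 5)(r - 3)^2.
r = 3 has algebraic multiplicity 2; rank(B − 3I) = 2, so geometric multiplicity = 1.
Geometric multiplicity < algebraic multiplicity, so B is not diagonalizable.

No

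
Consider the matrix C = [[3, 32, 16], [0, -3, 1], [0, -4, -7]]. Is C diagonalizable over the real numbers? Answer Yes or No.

No

Characteristic polynomial: p(r) = r^3 + 7r^2 - 5r - 75 = (r - 3)(r + 5)^2.
r = -5 has algebraic multiplicity 2; rank(C + 5I) = 2, so geometric multiplicity = 1.
Geometric multiplicity < algebraic multiplicity, so C is not diagonalizable.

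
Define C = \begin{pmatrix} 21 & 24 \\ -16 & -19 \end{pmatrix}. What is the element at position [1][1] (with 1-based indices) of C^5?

Characteristic polynomial: λ^2 - 2λ - 15 = (λ - 5)(λ + 3), so the eigenvalues are -3, 5.
λ=-3: eigenvector (-1, 1).
λ=5: eigenvector (3, -2).
P = [[-1, 3], [1, -2]], D = diag(-3, 5), P⁻¹ = [[2, 3], [1, 1]].
C⁵ = P·diag(-243, 3125)·P⁻¹ = [[9861, 10104], [-6736, -6979]].
The requested entry is 9861.

9861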